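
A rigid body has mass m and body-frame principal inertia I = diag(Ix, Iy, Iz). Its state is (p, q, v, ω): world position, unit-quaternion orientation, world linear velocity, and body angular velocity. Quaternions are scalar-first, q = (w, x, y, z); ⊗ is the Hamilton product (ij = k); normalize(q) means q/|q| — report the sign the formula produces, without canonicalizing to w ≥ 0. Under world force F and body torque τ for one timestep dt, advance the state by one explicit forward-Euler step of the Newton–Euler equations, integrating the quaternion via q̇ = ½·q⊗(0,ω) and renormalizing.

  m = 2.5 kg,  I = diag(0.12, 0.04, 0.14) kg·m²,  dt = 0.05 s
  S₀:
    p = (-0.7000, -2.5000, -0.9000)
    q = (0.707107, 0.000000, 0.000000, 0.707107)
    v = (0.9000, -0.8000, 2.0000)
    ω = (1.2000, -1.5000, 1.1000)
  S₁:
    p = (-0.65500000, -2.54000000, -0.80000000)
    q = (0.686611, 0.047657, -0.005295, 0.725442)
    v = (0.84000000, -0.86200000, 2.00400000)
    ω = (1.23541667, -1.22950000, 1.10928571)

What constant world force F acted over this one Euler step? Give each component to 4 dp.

F = (-3.0000, -3.1000, 0.2000)

Δv = v₁−v₀ = (-0.06000000, -0.06200000, 0.00400000)
applied force F = (-3.0000, -3.1000, 0.2000)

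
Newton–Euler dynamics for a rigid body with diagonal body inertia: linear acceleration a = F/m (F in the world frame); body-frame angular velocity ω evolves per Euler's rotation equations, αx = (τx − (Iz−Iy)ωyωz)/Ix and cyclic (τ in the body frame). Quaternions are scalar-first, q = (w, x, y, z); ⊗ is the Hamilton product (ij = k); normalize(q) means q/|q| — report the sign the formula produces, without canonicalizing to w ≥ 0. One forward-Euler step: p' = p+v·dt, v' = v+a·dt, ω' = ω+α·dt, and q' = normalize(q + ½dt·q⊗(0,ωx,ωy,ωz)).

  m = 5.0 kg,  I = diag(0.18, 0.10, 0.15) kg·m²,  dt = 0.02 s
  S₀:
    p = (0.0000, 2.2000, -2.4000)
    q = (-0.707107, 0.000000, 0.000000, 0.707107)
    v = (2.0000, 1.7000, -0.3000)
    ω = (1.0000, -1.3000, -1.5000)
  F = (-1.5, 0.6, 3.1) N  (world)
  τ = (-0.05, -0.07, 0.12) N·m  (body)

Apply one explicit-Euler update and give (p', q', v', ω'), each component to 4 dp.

ω×(Iω) gyroscopic = (0.0975, -0.0450, 0.1040)
α = I⁻¹(τ − ω×Iω) = (-0.8194, -0.2500, 0.1067)
ω + α·dt = (0.9836, -1.3050, -1.4979)
q⊗(0,ω) = (1.0606605, 0.2121321, 1.6263461, 1.0606605)
q + ½dt·q⊗(0,ω), renormalized = (-0.6963, 0.0021, 0.0163, 0.7175)
p + v·dt = (0.0400, 2.2340, -2.4060)
new velocity v' = (1.9940, 1.7024, -0.2876)

p' = (0.0400, 2.2340, -2.4060)
q' = (-0.6963, 0.0021, 0.0163, 0.7175)
v' = (1.9940, 1.7024, -0.2876)
ω' = (0.9836, -1.3050, -1.4979)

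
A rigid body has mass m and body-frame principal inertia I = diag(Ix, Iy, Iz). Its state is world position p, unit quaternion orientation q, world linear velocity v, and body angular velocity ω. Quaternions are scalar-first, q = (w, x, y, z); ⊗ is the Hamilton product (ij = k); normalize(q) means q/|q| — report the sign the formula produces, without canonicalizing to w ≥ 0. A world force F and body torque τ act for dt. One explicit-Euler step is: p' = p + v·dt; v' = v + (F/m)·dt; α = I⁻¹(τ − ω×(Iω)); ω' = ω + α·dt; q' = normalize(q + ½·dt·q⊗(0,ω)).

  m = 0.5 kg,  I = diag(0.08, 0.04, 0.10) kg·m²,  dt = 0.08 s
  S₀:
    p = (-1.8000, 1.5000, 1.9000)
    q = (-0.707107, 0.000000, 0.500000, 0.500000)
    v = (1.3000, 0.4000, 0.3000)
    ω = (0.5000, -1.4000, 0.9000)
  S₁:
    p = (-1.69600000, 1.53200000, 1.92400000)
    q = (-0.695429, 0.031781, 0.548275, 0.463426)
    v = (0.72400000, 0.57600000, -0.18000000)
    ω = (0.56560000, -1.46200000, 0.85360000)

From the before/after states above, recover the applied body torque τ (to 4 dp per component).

τ = (-0.0100, -0.0400, -0.0300)

rate change Δω = (0.06560000, -0.06200000, -0.04640000)
ω₀×(Iω₀) = (-0.0756, -0.0090, 0.0280)
τ = I·(Δω/dt) + ω₀×(Iω₀) = (-0.0100, -0.0400, -0.0300)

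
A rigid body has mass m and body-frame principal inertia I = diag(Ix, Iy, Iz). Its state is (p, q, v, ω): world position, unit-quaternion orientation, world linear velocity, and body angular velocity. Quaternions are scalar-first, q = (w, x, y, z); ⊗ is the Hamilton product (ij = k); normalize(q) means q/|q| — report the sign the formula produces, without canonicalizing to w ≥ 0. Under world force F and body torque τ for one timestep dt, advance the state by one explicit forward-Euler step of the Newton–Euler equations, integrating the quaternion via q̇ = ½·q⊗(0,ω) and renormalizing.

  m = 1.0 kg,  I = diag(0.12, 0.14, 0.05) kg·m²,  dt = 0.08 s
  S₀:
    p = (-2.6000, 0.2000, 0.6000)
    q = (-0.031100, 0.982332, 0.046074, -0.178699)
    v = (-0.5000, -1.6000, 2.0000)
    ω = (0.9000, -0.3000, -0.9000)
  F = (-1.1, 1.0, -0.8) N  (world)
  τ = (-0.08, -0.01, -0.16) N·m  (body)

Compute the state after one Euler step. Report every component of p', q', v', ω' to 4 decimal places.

new position p' = (-2.6400, 0.0720, 0.7600)
new velocity v' = (-0.5880, -1.5200, 1.9360)
α = I⁻¹(τ − ω×Iω) = (-0.4642, 0.3336, -3.0920)
new body rate ω' = (0.8629, -0.2733, -1.1474)
q⊗(0,ω) = (-1.0311057, -0.1230663, 0.7325997, -0.3081762)
updated quaternion q' = (-0.0722, 0.9761, 0.0753, -0.1908)

p' = (-2.6400, 0.0720, 0.7600)
q' = (-0.0722, 0.9761, 0.0753, -0.1908)
v' = (-0.5880, -1.5200, 1.9360)
ω' = (0.8629, -0.2733, -1.1474)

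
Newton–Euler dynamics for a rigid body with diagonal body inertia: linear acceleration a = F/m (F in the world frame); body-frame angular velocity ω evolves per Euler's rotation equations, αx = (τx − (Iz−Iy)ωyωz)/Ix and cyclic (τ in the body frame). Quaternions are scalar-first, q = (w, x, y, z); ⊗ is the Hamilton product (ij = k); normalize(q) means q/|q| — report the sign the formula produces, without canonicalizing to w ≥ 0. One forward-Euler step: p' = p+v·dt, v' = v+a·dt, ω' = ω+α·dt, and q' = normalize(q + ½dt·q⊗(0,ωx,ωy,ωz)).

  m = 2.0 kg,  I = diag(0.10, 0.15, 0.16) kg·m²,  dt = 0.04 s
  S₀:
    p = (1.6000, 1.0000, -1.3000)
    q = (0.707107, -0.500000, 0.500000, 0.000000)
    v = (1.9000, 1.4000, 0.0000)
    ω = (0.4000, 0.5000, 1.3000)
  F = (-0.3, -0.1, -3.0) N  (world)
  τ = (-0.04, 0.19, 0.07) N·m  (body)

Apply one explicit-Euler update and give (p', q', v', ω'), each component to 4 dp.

p' = (1.6760, 1.0560, -1.3000)
q' = (0.7058, -0.4811, 0.5199, 0.0094)
v' = (1.8940, 1.3980, -0.0600)
ω' = (0.3814, 0.5590, 1.3150)

new position p' = (1.6760, 1.0560, -1.3000)
new velocity v' = (1.8940, 1.3980, -0.0600)
angular accel α = (-0.4650, 1.4747, 0.3750)
new body rate ω' = (0.3814, 0.5590, 1.3150)
q⊗(0,ω) = (-0.0500000, 0.9328428, 1.0035535, 0.4692391)
updated quaternion q' = (0.7058, -0.4811, 0.5199, 0.0094)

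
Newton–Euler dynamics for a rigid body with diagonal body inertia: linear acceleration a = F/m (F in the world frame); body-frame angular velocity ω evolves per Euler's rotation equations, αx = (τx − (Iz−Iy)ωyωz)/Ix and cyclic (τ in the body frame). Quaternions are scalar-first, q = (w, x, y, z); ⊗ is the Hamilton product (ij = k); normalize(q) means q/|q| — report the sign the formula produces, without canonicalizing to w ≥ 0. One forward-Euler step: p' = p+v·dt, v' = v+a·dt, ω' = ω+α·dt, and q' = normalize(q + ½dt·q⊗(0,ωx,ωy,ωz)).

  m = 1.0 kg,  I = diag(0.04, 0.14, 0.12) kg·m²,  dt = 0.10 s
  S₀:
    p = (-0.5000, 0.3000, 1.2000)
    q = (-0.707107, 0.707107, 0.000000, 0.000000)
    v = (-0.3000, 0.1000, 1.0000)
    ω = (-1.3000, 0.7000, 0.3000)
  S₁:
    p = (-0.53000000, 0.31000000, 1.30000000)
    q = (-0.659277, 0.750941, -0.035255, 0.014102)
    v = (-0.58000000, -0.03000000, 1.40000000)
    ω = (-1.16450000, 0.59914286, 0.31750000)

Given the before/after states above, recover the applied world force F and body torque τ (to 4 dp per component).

F = (-2.8000, -1.3000, 4.0000)
τ = (0.0500, -0.1100, -0.0700)

rate change Δω = (0.13550000, -0.10085714, 0.01750000)
applied torque τ = (0.0500, -0.1100, -0.0700)
Δv = v₁−v₀ = (-0.28000000, -0.13000000, 0.40000000)
F = m·Δv/dt = (-2.8000, -1.3000, 4.0000)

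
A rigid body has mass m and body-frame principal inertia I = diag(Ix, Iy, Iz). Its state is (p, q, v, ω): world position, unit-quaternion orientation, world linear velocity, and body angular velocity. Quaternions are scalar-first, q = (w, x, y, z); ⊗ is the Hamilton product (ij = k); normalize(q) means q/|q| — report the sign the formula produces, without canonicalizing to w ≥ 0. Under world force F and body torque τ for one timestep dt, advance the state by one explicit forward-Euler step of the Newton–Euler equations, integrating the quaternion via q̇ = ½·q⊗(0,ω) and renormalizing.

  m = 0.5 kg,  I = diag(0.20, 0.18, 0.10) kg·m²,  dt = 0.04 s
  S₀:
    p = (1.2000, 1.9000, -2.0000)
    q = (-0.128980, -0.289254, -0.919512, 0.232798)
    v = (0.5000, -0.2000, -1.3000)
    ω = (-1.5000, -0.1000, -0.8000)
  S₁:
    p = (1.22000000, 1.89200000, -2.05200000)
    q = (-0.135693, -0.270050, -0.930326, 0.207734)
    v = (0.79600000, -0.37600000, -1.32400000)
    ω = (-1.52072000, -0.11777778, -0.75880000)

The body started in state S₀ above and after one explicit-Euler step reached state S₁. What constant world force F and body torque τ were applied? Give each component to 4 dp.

velocity change Δv = (0.29600000, -0.17600000, -0.02400000)
F = m·Δv/dt = (3.7000, -2.2000, -0.3000)
rate change Δω = (-0.02072000, -0.01777778, 0.04120000)
ω₀×(Iω₀) = (-0.0064, 0.1200, -0.0030)
I·α + gyro = (-0.1100, 0.0400, 0.1000)

F = (3.7000, -2.2000, -0.3000)
τ = (-0.1100, 0.0400, 0.1000)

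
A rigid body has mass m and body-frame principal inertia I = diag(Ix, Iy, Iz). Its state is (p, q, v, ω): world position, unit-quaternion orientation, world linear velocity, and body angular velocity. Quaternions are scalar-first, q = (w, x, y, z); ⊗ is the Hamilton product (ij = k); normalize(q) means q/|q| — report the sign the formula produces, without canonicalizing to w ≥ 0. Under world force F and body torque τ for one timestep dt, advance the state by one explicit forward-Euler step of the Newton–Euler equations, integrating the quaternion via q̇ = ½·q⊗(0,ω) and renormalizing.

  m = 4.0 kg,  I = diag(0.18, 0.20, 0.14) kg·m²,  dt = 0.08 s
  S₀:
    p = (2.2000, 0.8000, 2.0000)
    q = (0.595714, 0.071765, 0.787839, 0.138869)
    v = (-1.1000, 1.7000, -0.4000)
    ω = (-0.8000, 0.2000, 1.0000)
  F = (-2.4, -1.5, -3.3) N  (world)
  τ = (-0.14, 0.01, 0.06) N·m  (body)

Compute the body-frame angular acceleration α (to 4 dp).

α = (-0.7111, 0.2100, 0.4514)

gyro term ω×Iω = (-0.0120, -0.0320, -0.0032)
angular accel α = (-0.7111, 0.2100, 0.4514)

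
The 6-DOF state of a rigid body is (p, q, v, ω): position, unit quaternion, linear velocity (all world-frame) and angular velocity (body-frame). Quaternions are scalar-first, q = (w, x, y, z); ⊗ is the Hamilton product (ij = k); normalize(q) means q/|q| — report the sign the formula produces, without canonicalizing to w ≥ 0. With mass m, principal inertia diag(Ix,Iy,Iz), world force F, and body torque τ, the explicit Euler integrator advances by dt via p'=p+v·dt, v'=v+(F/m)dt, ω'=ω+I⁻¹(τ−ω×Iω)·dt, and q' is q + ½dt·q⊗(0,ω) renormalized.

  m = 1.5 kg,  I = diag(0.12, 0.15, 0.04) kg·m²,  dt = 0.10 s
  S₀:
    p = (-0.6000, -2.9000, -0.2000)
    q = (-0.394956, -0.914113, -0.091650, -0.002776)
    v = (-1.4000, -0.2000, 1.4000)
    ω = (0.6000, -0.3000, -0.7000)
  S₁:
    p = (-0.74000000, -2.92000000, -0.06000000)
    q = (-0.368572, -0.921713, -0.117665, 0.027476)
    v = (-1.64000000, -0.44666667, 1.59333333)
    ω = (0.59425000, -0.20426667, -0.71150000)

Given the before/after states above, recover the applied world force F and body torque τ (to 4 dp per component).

Δv = v₁−v₀ = (-0.24000000, -0.24666667, 0.19333333)
F = m·Δv/dt = (-3.6000, -3.7000, 2.9000)
ω₁ − ω₀ = (-0.00575000, 0.09573333, -0.01150000)
ω₀×(Iω₀) = (-0.0231, -0.0336, -0.0054)
τ = I·(Δω/dt) + ω₀×(Iω₀) = (-0.0300, 0.1100, -0.0100)

F = (-3.6000, -3.7000, 2.9000)
τ = (-0.0300, 0.1100, -0.0100)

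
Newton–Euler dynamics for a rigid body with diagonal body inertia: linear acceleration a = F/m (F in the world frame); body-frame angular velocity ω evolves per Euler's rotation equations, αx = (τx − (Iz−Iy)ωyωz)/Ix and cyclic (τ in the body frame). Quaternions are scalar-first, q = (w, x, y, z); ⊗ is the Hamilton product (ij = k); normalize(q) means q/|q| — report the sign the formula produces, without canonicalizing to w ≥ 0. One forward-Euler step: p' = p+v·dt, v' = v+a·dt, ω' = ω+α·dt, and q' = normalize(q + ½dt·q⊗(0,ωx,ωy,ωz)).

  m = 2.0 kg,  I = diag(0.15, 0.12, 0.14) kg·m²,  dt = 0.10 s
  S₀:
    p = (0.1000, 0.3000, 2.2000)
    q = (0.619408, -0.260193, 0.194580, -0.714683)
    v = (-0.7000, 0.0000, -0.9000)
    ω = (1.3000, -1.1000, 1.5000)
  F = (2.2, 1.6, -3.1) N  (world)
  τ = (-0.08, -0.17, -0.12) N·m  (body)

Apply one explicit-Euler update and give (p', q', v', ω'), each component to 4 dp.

p' = (0.0300, 0.3000, 2.1100)
q' = (0.6962, -0.2431, 0.1327, -0.6623)
v' = (-0.5900, 0.0800, -1.0550)
ω' = (1.2687, -1.2579, 1.3836)

a = F/m = (1.1000, 0.8000, -1.5500)
p' = p + v·dt = (0.0300, 0.3000, 2.1100)
v' = v + a·dt = (-0.5900, 0.0800, -1.0550)
(τ − ω×Iω)/I = (-0.3133, -1.5792, -1.1636)
ω + α·dt = (1.2687, -1.2579, 1.3836)
Hamilton product q⊗(0,ω) = (1.6243134, 0.3109491, -1.2201472, 0.9623703)
q + ½dt·q⊗(0,ω), renormalized = (0.6962, -0.2431, 0.1327, -0.6623)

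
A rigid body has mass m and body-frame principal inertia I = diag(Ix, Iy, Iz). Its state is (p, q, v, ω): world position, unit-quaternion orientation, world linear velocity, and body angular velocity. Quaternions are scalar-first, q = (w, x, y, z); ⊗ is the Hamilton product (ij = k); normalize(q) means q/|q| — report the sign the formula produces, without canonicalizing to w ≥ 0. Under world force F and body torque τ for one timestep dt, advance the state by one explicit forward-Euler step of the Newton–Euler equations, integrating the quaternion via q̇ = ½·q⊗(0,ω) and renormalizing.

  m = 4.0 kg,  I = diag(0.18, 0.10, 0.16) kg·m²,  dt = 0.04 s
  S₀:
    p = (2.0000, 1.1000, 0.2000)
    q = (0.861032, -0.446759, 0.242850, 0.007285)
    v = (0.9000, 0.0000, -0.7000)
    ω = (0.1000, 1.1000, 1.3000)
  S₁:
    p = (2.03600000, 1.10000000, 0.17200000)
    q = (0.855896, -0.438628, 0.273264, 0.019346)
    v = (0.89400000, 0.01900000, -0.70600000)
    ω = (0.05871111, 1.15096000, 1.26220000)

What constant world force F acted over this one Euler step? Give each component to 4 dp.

F = (-0.6000, 1.9000, -0.6000)

velocity change Δv = (-0.00600000, 0.01900000, -0.00600000)
applied force F = (-0.6000, 1.9000, -0.6000)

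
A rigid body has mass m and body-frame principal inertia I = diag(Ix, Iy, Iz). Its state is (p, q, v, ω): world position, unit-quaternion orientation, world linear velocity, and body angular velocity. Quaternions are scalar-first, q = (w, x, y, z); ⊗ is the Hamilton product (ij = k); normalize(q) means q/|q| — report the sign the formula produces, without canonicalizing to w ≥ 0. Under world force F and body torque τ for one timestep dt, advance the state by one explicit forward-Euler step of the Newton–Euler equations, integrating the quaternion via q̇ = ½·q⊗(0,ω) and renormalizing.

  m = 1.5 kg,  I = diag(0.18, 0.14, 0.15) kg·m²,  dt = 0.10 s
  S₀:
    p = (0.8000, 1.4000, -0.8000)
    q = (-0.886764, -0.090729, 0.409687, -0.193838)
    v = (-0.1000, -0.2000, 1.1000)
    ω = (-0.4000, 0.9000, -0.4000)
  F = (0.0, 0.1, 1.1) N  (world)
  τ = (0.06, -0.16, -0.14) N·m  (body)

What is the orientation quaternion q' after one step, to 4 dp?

q' = (-0.9096, -0.0724, 0.3713, -0.1717)

Hamilton product q⊗(0,ω) = (-0.4825451, 0.3652850, -0.7568440, 0.4369243)
q + ½dt·q⊗(0,ω), renormalized = (-0.9096, -0.0724, 0.3713, -0.1717)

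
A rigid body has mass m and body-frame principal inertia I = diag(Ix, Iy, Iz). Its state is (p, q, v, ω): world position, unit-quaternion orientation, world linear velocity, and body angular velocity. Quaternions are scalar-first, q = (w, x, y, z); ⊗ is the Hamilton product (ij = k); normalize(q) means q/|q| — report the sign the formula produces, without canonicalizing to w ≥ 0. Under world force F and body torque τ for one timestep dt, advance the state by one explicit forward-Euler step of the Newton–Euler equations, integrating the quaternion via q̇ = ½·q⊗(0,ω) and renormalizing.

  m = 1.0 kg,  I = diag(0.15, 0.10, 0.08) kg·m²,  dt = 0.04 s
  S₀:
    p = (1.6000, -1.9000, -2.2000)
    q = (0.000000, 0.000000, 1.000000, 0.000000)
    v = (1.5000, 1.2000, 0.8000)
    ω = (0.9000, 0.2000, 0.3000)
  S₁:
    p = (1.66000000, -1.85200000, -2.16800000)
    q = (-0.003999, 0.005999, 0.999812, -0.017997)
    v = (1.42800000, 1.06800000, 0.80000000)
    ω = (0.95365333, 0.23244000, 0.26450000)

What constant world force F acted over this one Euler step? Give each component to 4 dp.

Δv = v₁−v₀ = (-0.07200000, -0.13200000, 0.00000000)
m·(v₁−v₀)/dt = (-1.8000, -3.3000, 0.0000)

F = (-1.8000, -3.3000, 0.0000)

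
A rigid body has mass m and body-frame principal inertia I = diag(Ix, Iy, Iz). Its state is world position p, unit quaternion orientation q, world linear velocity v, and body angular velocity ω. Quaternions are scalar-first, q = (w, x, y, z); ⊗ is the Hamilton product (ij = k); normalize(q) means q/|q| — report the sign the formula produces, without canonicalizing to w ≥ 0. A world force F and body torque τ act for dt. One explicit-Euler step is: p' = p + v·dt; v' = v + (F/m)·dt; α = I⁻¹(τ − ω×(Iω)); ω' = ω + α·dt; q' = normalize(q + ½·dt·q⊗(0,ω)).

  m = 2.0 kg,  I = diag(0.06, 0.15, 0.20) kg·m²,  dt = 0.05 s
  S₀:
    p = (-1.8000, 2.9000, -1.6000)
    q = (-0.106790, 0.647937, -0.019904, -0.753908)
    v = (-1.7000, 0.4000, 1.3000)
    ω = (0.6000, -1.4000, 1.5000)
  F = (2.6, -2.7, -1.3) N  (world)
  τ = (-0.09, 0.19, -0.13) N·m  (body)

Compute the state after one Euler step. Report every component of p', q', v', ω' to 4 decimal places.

(τ − ω×Iω)/I = (0.2500, 2.1067, -0.2720)
ω' = ω + α·dt = (0.6125, -1.2947, 1.4864)
Hamilton product q⊗(0,ω) = (0.7142342, -1.1494012, -1.2747443, -1.0553544)
q' = normalize(q + ½dt·q⊗(0,ω)) = (-0.0888, 0.6183, -0.0517, -0.7792)
a = F/m = (1.3000, -1.3500, -0.6500)
p + v·dt = (-1.8850, 2.9200, -1.5350)
v + (F/m)dt = (-1.6350, 0.3325, 1.2675)

p' = (-1.8850, 2.9200, -1.5350)
q' = (-0.0888, 0.6183, -0.0517, -0.7792)
v' = (-1.6350, 0.3325, 1.2675)
ω' = (0.6125, -1.2947, 1.4864)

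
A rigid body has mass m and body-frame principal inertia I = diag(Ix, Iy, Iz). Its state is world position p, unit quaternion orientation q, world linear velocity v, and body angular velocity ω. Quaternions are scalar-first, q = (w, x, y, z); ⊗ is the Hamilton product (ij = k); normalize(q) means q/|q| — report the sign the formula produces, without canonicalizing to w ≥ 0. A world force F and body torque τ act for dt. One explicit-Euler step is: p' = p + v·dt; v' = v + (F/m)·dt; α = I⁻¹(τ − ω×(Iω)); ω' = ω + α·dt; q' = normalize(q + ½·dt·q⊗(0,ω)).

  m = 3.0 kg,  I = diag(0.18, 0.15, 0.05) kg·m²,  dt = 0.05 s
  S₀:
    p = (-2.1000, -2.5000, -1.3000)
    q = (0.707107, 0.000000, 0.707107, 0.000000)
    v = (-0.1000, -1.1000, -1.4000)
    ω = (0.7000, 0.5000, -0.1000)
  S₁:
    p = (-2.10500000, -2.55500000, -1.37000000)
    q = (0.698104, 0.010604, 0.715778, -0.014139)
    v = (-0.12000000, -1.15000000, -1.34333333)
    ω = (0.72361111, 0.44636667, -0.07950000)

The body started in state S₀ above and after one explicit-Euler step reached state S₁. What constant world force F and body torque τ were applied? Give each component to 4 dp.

F = (-1.2000, -3.0000, 3.4000)
τ = (0.0900, -0.1700, 0.0100)

rate change Δω = (0.02361111, -0.05363333, 0.02050000)
precession coupling = (0.0050, -0.0091, -0.0105)
τ = I·(Δω/dt) + ω₀×(Iω₀) = (0.0900, -0.1700, 0.0100)
velocity change Δv = (-0.02000000, -0.05000000, 0.05666667)
m·(v₁−v₀)/dt = (-1.2000, -3.0000, 3.4000)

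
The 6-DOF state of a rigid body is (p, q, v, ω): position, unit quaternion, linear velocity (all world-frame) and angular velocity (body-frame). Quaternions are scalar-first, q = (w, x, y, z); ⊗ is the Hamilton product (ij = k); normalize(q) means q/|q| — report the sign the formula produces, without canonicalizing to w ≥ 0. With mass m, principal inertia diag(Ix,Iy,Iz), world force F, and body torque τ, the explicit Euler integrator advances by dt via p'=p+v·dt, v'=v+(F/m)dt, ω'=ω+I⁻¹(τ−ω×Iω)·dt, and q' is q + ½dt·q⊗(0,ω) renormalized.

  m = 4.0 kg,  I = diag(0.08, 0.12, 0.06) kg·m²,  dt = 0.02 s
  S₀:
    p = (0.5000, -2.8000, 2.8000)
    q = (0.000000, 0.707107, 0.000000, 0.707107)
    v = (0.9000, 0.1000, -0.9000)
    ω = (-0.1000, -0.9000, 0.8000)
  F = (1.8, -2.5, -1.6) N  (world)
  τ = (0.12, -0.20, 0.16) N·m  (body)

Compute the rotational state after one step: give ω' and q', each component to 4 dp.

(τ − ω×Iω)/I = (0.9600, -1.6533, 2.6067)
new body rate ω' = (-0.0808, -0.9331, 0.8521)
2q̇ = q⊗(0,ω) = (-0.4949749, 0.6363963, -0.6363963, -0.6363963)
updated quaternion q' = (-0.0049, 0.7134, -0.0064, 0.7007)

ω' = (-0.0808, -0.9331, 0.8521)
q' = (-0.0049, 0.7134, -0.0064, 0.7007)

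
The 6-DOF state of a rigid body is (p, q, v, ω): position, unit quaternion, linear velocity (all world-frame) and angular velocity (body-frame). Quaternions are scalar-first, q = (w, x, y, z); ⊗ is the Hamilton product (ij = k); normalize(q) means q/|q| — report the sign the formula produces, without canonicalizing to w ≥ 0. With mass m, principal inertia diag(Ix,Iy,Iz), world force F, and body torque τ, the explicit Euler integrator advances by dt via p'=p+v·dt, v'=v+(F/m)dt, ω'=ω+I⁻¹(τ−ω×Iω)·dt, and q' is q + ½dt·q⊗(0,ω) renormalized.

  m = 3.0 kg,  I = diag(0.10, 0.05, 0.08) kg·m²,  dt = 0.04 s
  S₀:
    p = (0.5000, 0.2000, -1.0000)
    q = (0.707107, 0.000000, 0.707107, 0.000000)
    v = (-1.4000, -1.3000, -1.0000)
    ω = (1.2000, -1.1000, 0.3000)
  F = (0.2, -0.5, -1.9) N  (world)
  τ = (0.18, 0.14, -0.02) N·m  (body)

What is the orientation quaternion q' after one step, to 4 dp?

q' = (0.7223, 0.0212, 0.6912, -0.0127)

q⊗(0,ω) = (0.7778177, 1.0606605, -0.7778177, -0.6363963)
q + ½dt·q⊗(0,ω), renormalized = (0.7223, 0.0212, 0.6912, -0.0127)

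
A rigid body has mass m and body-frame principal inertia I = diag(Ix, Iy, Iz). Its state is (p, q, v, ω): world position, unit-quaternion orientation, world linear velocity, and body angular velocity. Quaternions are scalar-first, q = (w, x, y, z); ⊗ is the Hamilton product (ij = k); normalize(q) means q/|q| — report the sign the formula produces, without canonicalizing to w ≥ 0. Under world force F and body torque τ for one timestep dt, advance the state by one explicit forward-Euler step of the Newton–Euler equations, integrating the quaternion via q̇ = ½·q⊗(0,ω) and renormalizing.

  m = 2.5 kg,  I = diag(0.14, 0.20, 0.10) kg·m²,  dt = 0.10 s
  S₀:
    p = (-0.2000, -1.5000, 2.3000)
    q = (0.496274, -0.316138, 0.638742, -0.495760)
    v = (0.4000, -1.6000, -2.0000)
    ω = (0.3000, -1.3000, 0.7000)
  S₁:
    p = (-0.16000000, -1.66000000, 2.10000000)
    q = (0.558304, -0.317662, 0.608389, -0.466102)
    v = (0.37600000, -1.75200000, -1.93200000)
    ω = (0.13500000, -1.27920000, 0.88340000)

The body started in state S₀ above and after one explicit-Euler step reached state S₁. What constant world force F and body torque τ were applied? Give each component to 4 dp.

F = (-0.6000, -3.8000, 1.7000)
τ = (-0.1400, 0.0500, 0.1600)

ω₁ − ω₀ = (-0.16500000, 0.02080000, 0.18340000)
ω₀×(Iω₀) = (0.0910, 0.0084, -0.0234)
τ = I·(Δω/dt) + ω₀×(Iω₀) = (-0.1400, 0.0500, 0.1600)
velocity change Δv = (-0.02400000, -0.15200000, 0.06800000)
F = m·Δv/dt = (-0.6000, -3.8000, 1.7000)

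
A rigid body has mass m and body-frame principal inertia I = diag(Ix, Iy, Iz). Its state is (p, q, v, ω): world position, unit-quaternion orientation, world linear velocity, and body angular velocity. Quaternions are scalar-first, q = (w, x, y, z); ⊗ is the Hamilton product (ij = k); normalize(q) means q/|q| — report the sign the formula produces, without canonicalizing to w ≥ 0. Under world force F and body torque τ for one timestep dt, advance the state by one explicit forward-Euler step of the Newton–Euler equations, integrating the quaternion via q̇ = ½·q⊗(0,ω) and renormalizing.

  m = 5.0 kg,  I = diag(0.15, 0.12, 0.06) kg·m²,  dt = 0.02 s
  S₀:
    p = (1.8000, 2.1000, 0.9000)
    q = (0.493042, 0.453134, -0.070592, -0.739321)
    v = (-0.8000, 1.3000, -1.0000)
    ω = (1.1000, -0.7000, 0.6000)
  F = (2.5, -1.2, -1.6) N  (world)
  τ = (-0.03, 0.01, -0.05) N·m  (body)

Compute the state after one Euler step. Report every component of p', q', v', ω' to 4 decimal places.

p' = (1.7840, 2.1260, 0.8800)
q' = (0.4919, 0.4529, -0.0849, -0.7387)
v' = (-0.7900, 1.2952, -1.0064)
ω' = (1.0926, -0.7082, 0.5756)

a = (0.5000, -0.2400, -0.3200)
new position p' = (1.7840, 2.1260, 0.8800)
new velocity v' = (-0.7900, 1.2952, -1.0064)
(τ − ω×Iω)/I = (-0.3680, -0.4117, -1.2183)
ω + α·dt = (1.0926, -0.7082, 0.5756)
Hamilton product q⊗(0,ω) = (-0.1042692, -0.0175337, -1.4302629, 0.0562826)
q + ½dt·q⊗(0,ω), renormalized = (0.4919, 0.4529, -0.0849, -0.7387)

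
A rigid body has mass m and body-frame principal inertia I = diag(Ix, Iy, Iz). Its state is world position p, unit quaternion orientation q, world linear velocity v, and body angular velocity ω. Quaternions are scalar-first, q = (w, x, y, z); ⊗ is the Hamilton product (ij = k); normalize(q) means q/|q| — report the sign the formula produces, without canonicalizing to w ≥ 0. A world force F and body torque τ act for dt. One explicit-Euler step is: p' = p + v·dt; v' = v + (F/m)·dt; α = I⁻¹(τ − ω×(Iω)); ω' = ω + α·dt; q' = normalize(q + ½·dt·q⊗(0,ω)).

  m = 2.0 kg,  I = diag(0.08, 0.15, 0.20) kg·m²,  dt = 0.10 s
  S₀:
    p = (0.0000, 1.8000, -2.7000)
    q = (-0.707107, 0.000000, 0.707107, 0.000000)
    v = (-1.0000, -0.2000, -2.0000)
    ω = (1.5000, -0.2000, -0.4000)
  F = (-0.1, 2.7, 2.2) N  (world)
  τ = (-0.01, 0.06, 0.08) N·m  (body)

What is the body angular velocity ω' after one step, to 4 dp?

ω' = (1.4825, -0.2080, -0.3495)

precession coupling ω×(Iω) = (0.0040, 0.0720, -0.0210)
α = I⁻¹(τ − ω×Iω) = (-0.1750, -0.0800, 0.5050)
ω' = ω + α·dt = (1.4825, -0.2080, -0.3495)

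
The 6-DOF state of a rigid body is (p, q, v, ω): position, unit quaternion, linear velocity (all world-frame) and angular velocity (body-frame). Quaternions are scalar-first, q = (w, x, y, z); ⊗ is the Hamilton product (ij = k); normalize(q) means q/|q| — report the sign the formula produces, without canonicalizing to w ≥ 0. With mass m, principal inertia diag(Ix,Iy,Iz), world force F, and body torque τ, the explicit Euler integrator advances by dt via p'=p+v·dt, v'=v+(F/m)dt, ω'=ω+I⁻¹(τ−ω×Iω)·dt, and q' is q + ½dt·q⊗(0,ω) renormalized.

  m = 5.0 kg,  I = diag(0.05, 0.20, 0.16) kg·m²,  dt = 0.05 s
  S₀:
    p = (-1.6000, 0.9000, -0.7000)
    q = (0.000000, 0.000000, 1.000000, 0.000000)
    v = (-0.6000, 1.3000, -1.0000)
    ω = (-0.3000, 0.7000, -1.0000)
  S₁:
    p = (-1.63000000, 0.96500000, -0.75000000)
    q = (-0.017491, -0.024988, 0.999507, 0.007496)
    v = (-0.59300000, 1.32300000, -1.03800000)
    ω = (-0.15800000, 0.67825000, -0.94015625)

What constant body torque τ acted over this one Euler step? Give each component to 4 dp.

τ = (0.1700, -0.1200, 0.1600)

ω₁ − ω₀ = (0.14200000, -0.02175000, 0.05984375)
gyro term ω₀×Iω₀ = (0.0280, -0.0330, -0.0315)
applied torque τ = (0.1700, -0.1200, 0.1600)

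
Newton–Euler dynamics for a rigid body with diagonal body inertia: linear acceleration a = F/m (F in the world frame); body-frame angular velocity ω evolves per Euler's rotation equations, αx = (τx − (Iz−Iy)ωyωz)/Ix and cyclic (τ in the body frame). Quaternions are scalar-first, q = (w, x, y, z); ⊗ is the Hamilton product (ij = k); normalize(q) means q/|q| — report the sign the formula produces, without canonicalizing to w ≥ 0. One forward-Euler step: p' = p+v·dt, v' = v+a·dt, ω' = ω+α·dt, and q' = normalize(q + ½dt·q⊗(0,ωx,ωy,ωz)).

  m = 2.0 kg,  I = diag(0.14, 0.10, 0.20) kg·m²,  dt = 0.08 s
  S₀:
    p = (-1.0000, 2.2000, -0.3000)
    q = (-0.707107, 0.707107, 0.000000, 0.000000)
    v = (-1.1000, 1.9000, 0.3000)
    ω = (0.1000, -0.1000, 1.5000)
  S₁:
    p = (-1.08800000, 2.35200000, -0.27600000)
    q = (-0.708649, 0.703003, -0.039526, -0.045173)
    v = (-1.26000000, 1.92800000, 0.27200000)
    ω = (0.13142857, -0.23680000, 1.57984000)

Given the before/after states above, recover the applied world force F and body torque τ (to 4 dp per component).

v₁ − v₀ = (-0.16000000, 0.02800000, -0.02800000)
F = m·Δv/dt = (-4.0000, 0.7000, -0.7000)
rate change Δω = (0.03142857, -0.13680000, 0.07984000)
precession coupling = (-0.0150, -0.0090, 0.0004)
applied torque τ = (0.0400, -0.1800, 0.2000)

F = (-4.0000, 0.7000, -0.7000)
τ = (0.0400, -0.1800, 0.2000)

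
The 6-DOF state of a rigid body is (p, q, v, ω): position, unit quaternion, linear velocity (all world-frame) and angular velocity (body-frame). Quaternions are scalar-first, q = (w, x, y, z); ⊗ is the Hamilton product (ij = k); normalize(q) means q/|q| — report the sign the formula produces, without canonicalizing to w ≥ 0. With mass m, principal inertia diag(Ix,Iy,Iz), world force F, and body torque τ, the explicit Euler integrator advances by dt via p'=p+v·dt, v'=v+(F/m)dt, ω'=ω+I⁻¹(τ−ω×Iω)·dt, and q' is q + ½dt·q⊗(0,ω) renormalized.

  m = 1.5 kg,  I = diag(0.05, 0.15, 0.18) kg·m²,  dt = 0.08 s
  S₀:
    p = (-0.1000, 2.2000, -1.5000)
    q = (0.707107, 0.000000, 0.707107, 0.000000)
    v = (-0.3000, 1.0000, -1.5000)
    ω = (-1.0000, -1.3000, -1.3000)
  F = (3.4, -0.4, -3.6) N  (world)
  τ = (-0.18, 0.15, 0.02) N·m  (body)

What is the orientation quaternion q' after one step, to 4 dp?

q' = (0.7413, -0.0648, 0.6680, -0.0085)

2q̇ = q⊗(0,ω) = (0.9192391, -1.6263461, -0.9192391, -0.2121321)
q + ½dt·q⊗(0,ω), renormalized = (0.7413, -0.0648, 0.6680, -0.0085)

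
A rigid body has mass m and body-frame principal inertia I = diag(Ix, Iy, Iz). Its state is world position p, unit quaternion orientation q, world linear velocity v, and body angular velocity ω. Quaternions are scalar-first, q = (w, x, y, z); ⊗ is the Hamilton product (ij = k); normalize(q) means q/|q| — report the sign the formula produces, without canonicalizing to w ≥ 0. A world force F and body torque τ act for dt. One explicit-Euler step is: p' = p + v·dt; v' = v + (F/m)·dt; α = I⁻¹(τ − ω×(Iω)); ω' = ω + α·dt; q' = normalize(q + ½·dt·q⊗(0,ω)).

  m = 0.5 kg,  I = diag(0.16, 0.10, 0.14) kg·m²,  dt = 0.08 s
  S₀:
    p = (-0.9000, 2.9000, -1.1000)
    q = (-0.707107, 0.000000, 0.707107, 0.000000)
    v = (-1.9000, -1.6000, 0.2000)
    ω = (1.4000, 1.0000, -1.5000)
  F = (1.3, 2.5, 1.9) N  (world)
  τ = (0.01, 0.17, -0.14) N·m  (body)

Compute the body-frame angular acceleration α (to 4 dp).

precession coupling ω×(Iω) = (-0.0600, -0.0420, -0.0840)
angular accel α = (0.4375, 2.1200, -0.4000)

α = (0.4375, 2.1200, -0.4000)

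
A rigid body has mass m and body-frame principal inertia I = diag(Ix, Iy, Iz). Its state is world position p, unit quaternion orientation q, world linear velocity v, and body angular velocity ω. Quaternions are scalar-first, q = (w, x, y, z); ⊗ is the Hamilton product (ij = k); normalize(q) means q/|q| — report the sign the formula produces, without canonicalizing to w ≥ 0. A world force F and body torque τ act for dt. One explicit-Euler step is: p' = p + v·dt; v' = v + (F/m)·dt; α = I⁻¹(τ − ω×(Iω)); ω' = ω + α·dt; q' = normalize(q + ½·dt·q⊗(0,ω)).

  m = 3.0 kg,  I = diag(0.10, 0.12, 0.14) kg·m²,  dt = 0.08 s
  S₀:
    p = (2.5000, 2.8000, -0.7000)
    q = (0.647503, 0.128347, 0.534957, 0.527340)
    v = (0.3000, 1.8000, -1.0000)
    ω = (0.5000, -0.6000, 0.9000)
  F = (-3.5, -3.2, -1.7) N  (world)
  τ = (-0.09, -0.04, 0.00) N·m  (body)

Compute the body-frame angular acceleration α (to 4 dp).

α = (-0.7920, -0.1833, 0.0429)

precession coupling ω×(Iω) = (-0.0108, -0.0180, -0.0060)
(τ − ω×Iω)/I = (-0.7920, -0.1833, 0.0429)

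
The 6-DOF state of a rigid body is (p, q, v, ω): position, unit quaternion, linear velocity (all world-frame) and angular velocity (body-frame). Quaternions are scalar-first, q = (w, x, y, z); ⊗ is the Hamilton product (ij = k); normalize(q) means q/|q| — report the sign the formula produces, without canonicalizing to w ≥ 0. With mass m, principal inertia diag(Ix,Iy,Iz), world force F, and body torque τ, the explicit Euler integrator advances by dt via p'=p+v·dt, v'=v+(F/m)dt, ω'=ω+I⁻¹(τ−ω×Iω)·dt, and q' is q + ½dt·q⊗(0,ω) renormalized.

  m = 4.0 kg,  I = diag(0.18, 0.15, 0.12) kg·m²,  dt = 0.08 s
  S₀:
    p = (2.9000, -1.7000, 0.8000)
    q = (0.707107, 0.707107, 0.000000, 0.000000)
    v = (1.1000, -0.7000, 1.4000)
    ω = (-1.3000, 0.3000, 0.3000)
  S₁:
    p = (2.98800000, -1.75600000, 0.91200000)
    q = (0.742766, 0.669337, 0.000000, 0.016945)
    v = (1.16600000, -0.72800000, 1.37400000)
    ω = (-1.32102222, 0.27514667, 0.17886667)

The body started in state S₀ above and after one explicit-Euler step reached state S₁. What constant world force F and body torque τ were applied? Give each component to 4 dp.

velocity change Δv = (0.06600000, -0.02800000, -0.02600000)
applied force F = (3.3000, -1.4000, -1.3000)
rate change Δω = (-0.02102222, -0.02485333, -0.12113333)
ω₀×(Iω₀) = (-0.0027, -0.0234, 0.0117)
τ = I·(Δω/dt) + ω₀×(Iω₀) = (-0.0500, -0.0700, -0.1700)

F = (3.3000, -1.4000, -1.3000)
τ = (-0.0500, -0.0700, -0.1700)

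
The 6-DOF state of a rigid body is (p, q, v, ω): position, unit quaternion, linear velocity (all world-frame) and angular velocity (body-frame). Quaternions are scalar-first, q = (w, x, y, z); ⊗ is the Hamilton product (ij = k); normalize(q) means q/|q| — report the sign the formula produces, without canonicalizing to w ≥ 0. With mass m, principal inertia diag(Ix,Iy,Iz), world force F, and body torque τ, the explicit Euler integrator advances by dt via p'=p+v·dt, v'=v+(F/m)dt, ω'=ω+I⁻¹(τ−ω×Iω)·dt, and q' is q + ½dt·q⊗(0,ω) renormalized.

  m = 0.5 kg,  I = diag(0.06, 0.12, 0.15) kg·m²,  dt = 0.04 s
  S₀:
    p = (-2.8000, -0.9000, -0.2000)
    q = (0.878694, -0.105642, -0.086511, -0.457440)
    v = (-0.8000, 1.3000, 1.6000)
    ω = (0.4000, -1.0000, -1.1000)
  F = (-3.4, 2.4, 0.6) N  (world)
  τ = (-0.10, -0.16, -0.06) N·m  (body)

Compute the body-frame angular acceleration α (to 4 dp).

precession coupling ω×(Iω) = (0.0330, 0.0396, -0.0240)
angular accel α = (-2.2167, -1.6633, -0.2400)

α = (-2.2167, -1.6633, -0.2400)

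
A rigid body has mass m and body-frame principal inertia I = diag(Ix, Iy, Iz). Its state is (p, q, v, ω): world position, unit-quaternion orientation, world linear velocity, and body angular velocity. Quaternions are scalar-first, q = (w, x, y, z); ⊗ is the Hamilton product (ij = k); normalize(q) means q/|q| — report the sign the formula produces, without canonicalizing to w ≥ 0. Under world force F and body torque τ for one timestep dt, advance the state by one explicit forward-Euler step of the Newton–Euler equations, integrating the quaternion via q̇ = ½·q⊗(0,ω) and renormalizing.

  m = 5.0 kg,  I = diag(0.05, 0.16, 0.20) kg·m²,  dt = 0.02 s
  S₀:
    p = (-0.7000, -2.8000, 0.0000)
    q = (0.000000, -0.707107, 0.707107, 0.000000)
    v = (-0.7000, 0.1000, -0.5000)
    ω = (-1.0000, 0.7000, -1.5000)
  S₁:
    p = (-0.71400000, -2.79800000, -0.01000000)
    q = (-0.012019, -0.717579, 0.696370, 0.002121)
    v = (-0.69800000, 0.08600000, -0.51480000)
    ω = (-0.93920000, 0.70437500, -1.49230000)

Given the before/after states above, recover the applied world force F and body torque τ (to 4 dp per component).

rate change Δω = (0.06080000, 0.00437500, 0.00770000)
gyro term ω₀×Iω₀ = (-0.0420, -0.2250, -0.0770)
I·α + gyro = (0.1100, -0.1900, 0.0000)
Δv = v₁−v₀ = (0.00200000, -0.01400000, -0.01480000)
m·(v₁−v₀)/dt = (0.5000, -3.5000, -3.7000)

F = (0.5000, -3.5000, -3.7000)
τ = (0.1100, -0.1900, 0.0000)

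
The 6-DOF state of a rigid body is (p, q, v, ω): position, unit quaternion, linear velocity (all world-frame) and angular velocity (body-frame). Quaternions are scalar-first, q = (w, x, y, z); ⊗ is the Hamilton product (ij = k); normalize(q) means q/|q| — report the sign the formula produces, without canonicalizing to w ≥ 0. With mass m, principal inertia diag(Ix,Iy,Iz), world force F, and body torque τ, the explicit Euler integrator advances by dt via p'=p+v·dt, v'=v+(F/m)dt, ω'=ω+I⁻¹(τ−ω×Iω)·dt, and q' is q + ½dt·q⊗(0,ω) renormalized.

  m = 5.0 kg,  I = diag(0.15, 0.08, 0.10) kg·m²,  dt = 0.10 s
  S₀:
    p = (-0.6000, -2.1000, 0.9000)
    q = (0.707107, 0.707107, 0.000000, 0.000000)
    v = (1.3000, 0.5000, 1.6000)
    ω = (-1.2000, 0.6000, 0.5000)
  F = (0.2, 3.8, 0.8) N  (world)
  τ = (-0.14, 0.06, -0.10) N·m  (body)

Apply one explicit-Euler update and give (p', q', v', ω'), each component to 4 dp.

a = F/m = (0.0400, 0.7600, 0.1600)
p' = p + v·dt = (-0.4700, -2.0500, 1.0600)
v + (F/m)dt = (1.3040, 0.5760, 1.6160)
angular accel α = (-0.9733, 1.1250, -1.5040)
ω + α·dt = (-1.2973, 0.7125, 0.3496)
Hamilton product q⊗(0,ω) = (0.8485284, -0.8485284, 0.0707107, 0.7778177)
updated quaternion q' = (0.7476, 0.6630, 0.0035, 0.0388)

p' = (-0.4700, -2.0500, 1.0600)
q' = (0.7476, 0.6630, 0.0035, 0.0388)
v' = (1.3040, 0.5760, 1.6160)
ω' = (-1.2973, 0.7125, 0.3496)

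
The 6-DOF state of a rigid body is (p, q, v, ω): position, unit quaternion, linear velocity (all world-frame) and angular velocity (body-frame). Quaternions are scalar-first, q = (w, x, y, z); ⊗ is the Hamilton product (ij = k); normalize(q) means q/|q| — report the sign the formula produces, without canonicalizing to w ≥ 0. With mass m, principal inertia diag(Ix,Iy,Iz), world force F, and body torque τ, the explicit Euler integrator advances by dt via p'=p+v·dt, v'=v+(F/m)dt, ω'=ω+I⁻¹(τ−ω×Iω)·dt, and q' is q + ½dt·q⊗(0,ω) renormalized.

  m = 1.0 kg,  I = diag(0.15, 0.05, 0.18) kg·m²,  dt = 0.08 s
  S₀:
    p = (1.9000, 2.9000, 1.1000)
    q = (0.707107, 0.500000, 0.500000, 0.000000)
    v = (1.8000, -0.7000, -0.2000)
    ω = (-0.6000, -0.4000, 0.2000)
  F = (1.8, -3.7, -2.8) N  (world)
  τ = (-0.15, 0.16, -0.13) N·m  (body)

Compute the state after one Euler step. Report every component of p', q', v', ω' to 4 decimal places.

a = F/m = (1.8000, -3.7000, -2.8000)
new position p' = (2.0440, 2.8440, 1.0840)
v + (F/m)dt = (1.9440, -0.9960, -0.4240)
angular accel α = (-0.9307, 3.1280, -0.5889)
ω' = ω + α·dt = (-0.6745, -0.1498, 0.1529)
q⊗(0,ω) = (0.5000000, -0.3242642, -0.3828428, 0.2414214)
q' = normalize(q + ½dt·q⊗(0,ω)) = (0.7268, 0.4868, 0.4845, 0.0097)

p' = (2.0440, 2.8440, 1.0840)
q' = (0.7268, 0.4868, 0.4845, 0.0097)
v' = (1.9440, -0.9960, -0.4240)
ω' = (-0.6745, -0.1498, 0.1529)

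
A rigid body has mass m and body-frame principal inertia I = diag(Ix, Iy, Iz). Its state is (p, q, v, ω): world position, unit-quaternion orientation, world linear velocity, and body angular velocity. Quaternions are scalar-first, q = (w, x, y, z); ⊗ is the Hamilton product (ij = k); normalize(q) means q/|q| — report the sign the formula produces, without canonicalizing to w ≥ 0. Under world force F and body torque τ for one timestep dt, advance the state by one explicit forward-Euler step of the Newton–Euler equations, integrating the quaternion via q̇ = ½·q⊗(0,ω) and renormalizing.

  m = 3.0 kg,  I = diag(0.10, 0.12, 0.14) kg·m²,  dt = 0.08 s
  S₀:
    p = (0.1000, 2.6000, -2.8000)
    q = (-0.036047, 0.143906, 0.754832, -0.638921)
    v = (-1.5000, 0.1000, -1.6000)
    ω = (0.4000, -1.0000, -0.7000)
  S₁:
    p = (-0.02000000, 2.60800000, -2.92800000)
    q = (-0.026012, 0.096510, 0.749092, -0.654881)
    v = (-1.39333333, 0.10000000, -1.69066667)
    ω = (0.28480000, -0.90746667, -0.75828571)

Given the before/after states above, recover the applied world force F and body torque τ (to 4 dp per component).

ω₁ − ω₀ = (-0.11520000, 0.09253333, -0.05828571)
I·α + gyro = (-0.1300, 0.1500, -0.1100)
Δv = v₁−v₀ = (0.10666667, 0.00000000, -0.09066667)
applied force F = (4.0000, 0.0000, -3.4000)

F = (4.0000, 0.0000, -3.4000)
τ = (-0.1300, 0.1500, -0.1100)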